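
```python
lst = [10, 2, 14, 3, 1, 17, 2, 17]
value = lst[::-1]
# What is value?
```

lst has length 8. The slice lst[::-1] selects indices [7, 6, 5, 4, 3, 2, 1, 0] (7->17, 6->2, 5->17, 4->1, 3->3, 2->14, 1->2, 0->10), giving [17, 2, 17, 1, 3, 14, 2, 10].

[17, 2, 17, 1, 3, 14, 2, 10]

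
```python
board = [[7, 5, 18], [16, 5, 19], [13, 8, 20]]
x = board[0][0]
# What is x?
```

board[0] = [7, 5, 18]. Taking column 0 of that row yields 7.

7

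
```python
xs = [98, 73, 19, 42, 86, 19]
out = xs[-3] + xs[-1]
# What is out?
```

xs has length 6. Negative index -3 maps to positive index 6 + (-3) = 3. xs[3] = 42.
xs has length 6. Negative index -1 maps to positive index 6 + (-1) = 5. xs[5] = 19.
Sum: 42 + 19 = 61.

61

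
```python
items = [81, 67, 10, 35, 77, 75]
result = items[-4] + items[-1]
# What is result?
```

items has length 6. Negative index -4 maps to positive index 6 + (-4) = 2. items[2] = 10.
items has length 6. Negative index -1 maps to positive index 6 + (-1) = 5. items[5] = 75.
Sum: 10 + 75 = 85.

85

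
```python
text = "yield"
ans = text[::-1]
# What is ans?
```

text has length 5. The slice text[::-1] selects indices [4, 3, 2, 1, 0] (4->'d', 3->'l', 2->'e', 1->'i', 0->'y'), giving 'dleiy'.

'dleiy'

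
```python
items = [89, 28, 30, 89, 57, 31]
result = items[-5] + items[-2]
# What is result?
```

items has length 6. Negative index -5 maps to positive index 6 + (-5) = 1. items[1] = 28.
items has length 6. Negative index -2 maps to positive index 6 + (-2) = 4. items[4] = 57.
Sum: 28 + 57 = 85.

85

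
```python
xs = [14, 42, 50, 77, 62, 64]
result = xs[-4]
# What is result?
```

xs has length 6. Negative index -4 maps to positive index 6 + (-4) = 2. xs[2] = 50.

50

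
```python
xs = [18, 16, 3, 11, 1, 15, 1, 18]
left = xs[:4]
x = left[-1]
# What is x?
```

xs has length 8. The slice xs[:4] selects indices [0, 1, 2, 3] (0->18, 1->16, 2->3, 3->11), giving [18, 16, 3, 11]. So left = [18, 16, 3, 11]. Then left[-1] = 11.

11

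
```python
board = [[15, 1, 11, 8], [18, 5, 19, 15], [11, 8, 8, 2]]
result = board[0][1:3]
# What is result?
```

board[0] = [15, 1, 11, 8]. board[0] has length 4. The slice board[0][1:3] selects indices [1, 2] (1->1, 2->11), giving [1, 11].

[1, 11]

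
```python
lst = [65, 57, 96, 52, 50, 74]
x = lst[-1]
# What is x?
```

lst has length 6. Negative index -1 maps to positive index 6 + (-1) = 5. lst[5] = 74.

74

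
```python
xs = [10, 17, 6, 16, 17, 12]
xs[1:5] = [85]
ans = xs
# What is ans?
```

xs starts as [10, 17, 6, 16, 17, 12] (length 6). The slice xs[1:5] covers indices [1, 2, 3, 4] with values [17, 6, 16, 17]. Replacing that slice with [85] (different length) produces [10, 85, 12].

[10, 85, 12]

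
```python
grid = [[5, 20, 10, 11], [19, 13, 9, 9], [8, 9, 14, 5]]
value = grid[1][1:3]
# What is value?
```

grid[1] = [19, 13, 9, 9]. grid[1] has length 4. The slice grid[1][1:3] selects indices [1, 2] (1->13, 2->9), giving [13, 9].

[13, 9]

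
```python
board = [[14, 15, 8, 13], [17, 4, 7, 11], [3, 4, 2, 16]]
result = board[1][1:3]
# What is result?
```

board[1] = [17, 4, 7, 11]. board[1] has length 4. The slice board[1][1:3] selects indices [1, 2] (1->4, 2->7), giving [4, 7].

[4, 7]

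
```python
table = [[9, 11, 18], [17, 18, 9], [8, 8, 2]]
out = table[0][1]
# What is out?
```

table[0] = [9, 11, 18]. Taking column 1 of that row yields 11.

11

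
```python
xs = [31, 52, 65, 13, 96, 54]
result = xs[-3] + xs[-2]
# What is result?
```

xs has length 6. Negative index -3 maps to positive index 6 + (-3) = 3. xs[3] = 13.
xs has length 6. Negative index -2 maps to positive index 6 + (-2) = 4. xs[4] = 96.
Sum: 13 + 96 = 109.

109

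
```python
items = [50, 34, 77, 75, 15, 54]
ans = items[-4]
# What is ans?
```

items has length 6. Negative index -4 maps to positive index 6 + (-4) = 2. items[2] = 77.

77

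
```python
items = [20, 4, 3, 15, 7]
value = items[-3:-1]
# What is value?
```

items has length 5. The slice items[-3:-1] selects indices [2, 3] (2->3, 3->15), giving [3, 15].

[3, 15]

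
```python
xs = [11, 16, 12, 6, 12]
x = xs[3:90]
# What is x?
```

xs has length 5. The slice xs[3:90] selects indices [3, 4] (3->6, 4->12), giving [6, 12].

[6, 12]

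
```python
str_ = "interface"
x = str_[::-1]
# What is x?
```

str_ has length 9. The slice str_[::-1] selects indices [8, 7, 6, 5, 4, 3, 2, 1, 0] (8->'e', 7->'c', 6->'a', 5->'f', 4->'r', 3->'e', 2->'t', 1->'n', 0->'i'), giving 'ecafretni'.

'ecafretni'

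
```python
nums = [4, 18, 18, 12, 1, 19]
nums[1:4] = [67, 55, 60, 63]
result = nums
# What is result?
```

nums starts as [4, 18, 18, 12, 1, 19] (length 6). The slice nums[1:4] covers indices [1, 2, 3] with values [18, 18, 12]. Replacing that slice with [67, 55, 60, 63] (different length) produces [4, 67, 55, 60, 63, 1, 19].

[4, 67, 55, 60, 63, 1, 19]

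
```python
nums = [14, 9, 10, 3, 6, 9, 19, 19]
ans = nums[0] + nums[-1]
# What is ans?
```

nums has length 8. nums[0] = 14.
nums has length 8. Negative index -1 maps to positive index 8 + (-1) = 7. nums[7] = 19.
Sum: 14 + 19 = 33.

33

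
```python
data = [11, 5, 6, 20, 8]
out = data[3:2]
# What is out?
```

data has length 5. The slice data[3:2] resolves to an empty index range, so the result is [].

[]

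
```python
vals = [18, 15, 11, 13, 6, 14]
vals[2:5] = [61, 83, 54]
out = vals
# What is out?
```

vals starts as [18, 15, 11, 13, 6, 14] (length 6). The slice vals[2:5] covers indices [2, 3, 4] with values [11, 13, 6]. Replacing that slice with [61, 83, 54] (same length) produces [18, 15, 61, 83, 54, 14].

[18, 15, 61, 83, 54, 14]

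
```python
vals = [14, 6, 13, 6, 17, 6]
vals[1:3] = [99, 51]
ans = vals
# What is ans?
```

vals starts as [14, 6, 13, 6, 17, 6] (length 6). The slice vals[1:3] covers indices [1, 2] with values [6, 13]. Replacing that slice with [99, 51] (same length) produces [14, 99, 51, 6, 17, 6].

[14, 99, 51, 6, 17, 6]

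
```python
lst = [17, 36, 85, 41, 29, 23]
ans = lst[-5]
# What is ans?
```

lst has length 6. Negative index -5 maps to positive index 6 + (-5) = 1. lst[1] = 36.

36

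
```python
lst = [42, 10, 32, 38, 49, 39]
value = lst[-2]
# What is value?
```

lst has length 6. Negative index -2 maps to positive index 6 + (-2) = 4. lst[4] = 49.

49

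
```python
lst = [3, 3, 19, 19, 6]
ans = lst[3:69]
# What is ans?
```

lst has length 5. The slice lst[3:69] selects indices [3, 4] (3->19, 4->6), giving [19, 6].

[19, 6]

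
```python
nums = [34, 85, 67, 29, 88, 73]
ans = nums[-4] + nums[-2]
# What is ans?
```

nums has length 6. Negative index -4 maps to positive index 6 + (-4) = 2. nums[2] = 67.
nums has length 6. Negative index -2 maps to positive index 6 + (-2) = 4. nums[4] = 88.
Sum: 67 + 88 = 155.

155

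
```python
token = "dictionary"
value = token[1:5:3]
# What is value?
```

token has length 10. The slice token[1:5:3] selects indices [1, 4] (1->'i', 4->'i'), giving 'ii'.

'ii'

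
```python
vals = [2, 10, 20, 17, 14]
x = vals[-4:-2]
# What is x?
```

vals has length 5. The slice vals[-4:-2] selects indices [1, 2] (1->10, 2->20), giving [10, 20].

[10, 20]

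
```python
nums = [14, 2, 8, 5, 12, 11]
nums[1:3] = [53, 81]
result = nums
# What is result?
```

nums starts as [14, 2, 8, 5, 12, 11] (length 6). The slice nums[1:3] covers indices [1, 2] with values [2, 8]. Replacing that slice with [53, 81] (same length) produces [14, 53, 81, 5, 12, 11].

[14, 53, 81, 5, 12, 11]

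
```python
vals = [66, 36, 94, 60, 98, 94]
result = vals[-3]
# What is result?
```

vals has length 6. Negative index -3 maps to positive index 6 + (-3) = 3. vals[3] = 60.

60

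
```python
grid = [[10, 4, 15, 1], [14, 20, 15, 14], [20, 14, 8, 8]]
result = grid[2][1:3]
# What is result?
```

grid[2] = [20, 14, 8, 8]. grid[2] has length 4. The slice grid[2][1:3] selects indices [1, 2] (1->14, 2->8), giving [14, 8].

[14, 8]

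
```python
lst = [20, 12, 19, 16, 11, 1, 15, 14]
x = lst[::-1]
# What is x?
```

lst has length 8. The slice lst[::-1] selects indices [7, 6, 5, 4, 3, 2, 1, 0] (7->14, 6->15, 5->1, 4->11, 3->16, 2->19, 1->12, 0->20), giving [14, 15, 1, 11, 16, 19, 12, 20].

[14, 15, 1, 11, 16, 19, 12, 20]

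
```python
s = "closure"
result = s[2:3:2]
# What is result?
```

s has length 7. The slice s[2:3:2] selects indices [2] (2->'o'), giving 'o'.

'o'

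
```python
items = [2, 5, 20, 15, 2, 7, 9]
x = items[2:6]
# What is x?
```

items has length 7. The slice items[2:6] selects indices [2, 3, 4, 5] (2->20, 3->15, 4->2, 5->7), giving [20, 15, 2, 7].

[20, 15, 2, 7]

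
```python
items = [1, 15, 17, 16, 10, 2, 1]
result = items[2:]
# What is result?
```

items has length 7. The slice items[2:] selects indices [2, 3, 4, 5, 6] (2->17, 3->16, 4->10, 5->2, 6->1), giving [17, 16, 10, 2, 1].

[17, 16, 10, 2, 1]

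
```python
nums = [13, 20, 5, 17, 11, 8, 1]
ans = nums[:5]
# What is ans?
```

nums has length 7. The slice nums[:5] selects indices [0, 1, 2, 3, 4] (0->13, 1->20, 2->5, 3->17, 4->11), giving [13, 20, 5, 17, 11].

[13, 20, 5, 17, 11]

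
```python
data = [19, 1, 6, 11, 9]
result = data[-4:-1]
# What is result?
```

data has length 5. The slice data[-4:-1] selects indices [1, 2, 3] (1->1, 2->6, 3->11), giving [1, 6, 11].

[1, 6, 11]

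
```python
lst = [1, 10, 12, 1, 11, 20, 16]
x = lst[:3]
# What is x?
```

lst has length 7. The slice lst[:3] selects indices [0, 1, 2] (0->1, 1->10, 2->12), giving [1, 10, 12].

[1, 10, 12]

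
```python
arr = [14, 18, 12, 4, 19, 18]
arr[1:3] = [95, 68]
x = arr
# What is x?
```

arr starts as [14, 18, 12, 4, 19, 18] (length 6). The slice arr[1:3] covers indices [1, 2] with values [18, 12]. Replacing that slice with [95, 68] (same length) produces [14, 95, 68, 4, 19, 18].

[14, 95, 68, 4, 19, 18]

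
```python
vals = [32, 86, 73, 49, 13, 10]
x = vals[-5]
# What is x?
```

vals has length 6. Negative index -5 maps to positive index 6 + (-5) = 1. vals[1] = 86.

86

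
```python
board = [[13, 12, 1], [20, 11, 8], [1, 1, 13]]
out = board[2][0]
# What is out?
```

board[2] = [1, 1, 13]. Taking column 0 of that row yields 1.

1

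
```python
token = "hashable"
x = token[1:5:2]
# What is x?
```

token has length 8. The slice token[1:5:2] selects indices [1, 3] (1->'a', 3->'h'), giving 'ah'.

'ah'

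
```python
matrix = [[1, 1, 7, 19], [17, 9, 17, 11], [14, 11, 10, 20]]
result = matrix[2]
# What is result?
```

matrix has 3 rows. Row 2 is [14, 11, 10, 20].

[14, 11, 10, 20]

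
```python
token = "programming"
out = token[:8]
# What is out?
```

token has length 11. The slice token[:8] selects indices [0, 1, 2, 3, 4, 5, 6, 7] (0->'p', 1->'r', 2->'o', 3->'g', 4->'r', 5->'a', 6->'m', 7->'m'), giving 'programm'.

'programm'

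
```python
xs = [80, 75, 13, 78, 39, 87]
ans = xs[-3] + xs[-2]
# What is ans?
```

xs has length 6. Negative index -3 maps to positive index 6 + (-3) = 3. xs[3] = 78.
xs has length 6. Negative index -2 maps to positive index 6 + (-2) = 4. xs[4] = 39.
Sum: 78 + 39 = 117.

117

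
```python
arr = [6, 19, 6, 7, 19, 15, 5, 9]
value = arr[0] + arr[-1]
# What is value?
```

arr has length 8. arr[0] = 6.
arr has length 8. Negative index -1 maps to positive index 8 + (-1) = 7. arr[7] = 9.
Sum: 6 + 9 = 15.

15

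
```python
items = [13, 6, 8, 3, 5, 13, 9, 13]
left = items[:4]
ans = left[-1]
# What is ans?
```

items has length 8. The slice items[:4] selects indices [0, 1, 2, 3] (0->13, 1->6, 2->8, 3->3), giving [13, 6, 8, 3]. So left = [13, 6, 8, 3]. Then left[-1] = 3.

3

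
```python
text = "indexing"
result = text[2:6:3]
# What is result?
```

text has length 8. The slice text[2:6:3] selects indices [2, 5] (2->'d', 5->'i'), giving 'di'.

'di'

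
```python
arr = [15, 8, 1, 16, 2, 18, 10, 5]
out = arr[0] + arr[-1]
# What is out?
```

arr has length 8. arr[0] = 15.
arr has length 8. Negative index -1 maps to positive index 8 + (-1) = 7. arr[7] = 5.
Sum: 15 + 5 = 20.

20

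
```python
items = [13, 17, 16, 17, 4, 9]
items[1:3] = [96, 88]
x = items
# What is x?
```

items starts as [13, 17, 16, 17, 4, 9] (length 6). The slice items[1:3] covers indices [1, 2] with values [17, 16]. Replacing that slice with [96, 88] (same length) produces [13, 96, 88, 17, 4, 9].

[13, 96, 88, 17, 4, 9]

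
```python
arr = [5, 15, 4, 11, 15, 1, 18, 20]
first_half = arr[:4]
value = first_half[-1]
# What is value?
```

arr has length 8. The slice arr[:4] selects indices [0, 1, 2, 3] (0->5, 1->15, 2->4, 3->11), giving [5, 15, 4, 11]. So first_half = [5, 15, 4, 11]. Then first_half[-1] = 11.

11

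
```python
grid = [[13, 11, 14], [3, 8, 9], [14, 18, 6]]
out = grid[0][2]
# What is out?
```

grid[0] = [13, 11, 14]. Taking column 2 of that row yields 14.

14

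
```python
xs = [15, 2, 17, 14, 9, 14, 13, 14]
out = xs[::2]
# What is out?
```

xs has length 8. The slice xs[::2] selects indices [0, 2, 4, 6] (0->15, 2->17, 4->9, 6->13), giving [15, 17, 9, 13].

[15, 17, 9, 13]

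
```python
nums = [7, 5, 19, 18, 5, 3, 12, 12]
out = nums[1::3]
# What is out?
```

nums has length 8. The slice nums[1::3] selects indices [1, 4, 7] (1->5, 4->5, 7->12), giving [5, 5, 12].

[5, 5, 12]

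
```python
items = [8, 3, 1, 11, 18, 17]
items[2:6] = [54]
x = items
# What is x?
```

items starts as [8, 3, 1, 11, 18, 17] (length 6). The slice items[2:6] covers indices [2, 3, 4, 5] with values [1, 11, 18, 17]. Replacing that slice with [54] (different length) produces [8, 3, 54].

[8, 3, 54]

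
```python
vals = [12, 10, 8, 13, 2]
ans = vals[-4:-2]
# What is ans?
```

vals has length 5. The slice vals[-4:-2] selects indices [1, 2] (1->10, 2->8), giving [10, 8].

[10, 8]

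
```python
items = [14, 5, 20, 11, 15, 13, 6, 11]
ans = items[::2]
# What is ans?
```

items has length 8. The slice items[::2] selects indices [0, 2, 4, 6] (0->14, 2->20, 4->15, 6->6), giving [14, 20, 15, 6].

[14, 20, 15, 6]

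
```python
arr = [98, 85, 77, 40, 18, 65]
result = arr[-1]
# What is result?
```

arr has length 6. Negative index -1 maps to positive index 6 + (-1) = 5. arr[5] = 65.

65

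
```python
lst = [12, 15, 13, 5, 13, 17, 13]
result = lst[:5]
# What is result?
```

lst has length 7. The slice lst[:5] selects indices [0, 1, 2, 3, 4] (0->12, 1->15, 2->13, 3->5, 4->13), giving [12, 15, 13, 5, 13].

[12, 15, 13, 5, 13]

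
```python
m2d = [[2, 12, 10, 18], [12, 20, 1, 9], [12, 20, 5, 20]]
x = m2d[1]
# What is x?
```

m2d has 3 rows. Row 1 is [12, 20, 1, 9].

[12, 20, 1, 9]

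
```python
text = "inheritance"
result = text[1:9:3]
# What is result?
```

text has length 11. The slice text[1:9:3] selects indices [1, 4, 7] (1->'n', 4->'r', 7->'a'), giving 'nra'.

'nra'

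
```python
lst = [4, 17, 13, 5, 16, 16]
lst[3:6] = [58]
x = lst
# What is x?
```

lst starts as [4, 17, 13, 5, 16, 16] (length 6). The slice lst[3:6] covers indices [3, 4, 5] with values [5, 16, 16]. Replacing that slice with [58] (different length) produces [4, 17, 13, 58].

[4, 17, 13, 58]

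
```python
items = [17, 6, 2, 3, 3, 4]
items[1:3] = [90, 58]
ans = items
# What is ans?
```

items starts as [17, 6, 2, 3, 3, 4] (length 6). The slice items[1:3] covers indices [1, 2] with values [6, 2]. Replacing that slice with [90, 58] (same length) produces [17, 90, 58, 3, 3, 4].

[17, 90, 58, 3, 3, 4]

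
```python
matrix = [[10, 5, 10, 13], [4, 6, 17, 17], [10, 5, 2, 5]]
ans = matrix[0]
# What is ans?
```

matrix has 3 rows. Row 0 is [10, 5, 10, 13].

[10, 5, 10, 13]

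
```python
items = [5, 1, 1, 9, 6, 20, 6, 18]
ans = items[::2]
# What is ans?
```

items has length 8. The slice items[::2] selects indices [0, 2, 4, 6] (0->5, 2->1, 4->6, 6->6), giving [5, 1, 6, 6].

[5, 1, 6, 6]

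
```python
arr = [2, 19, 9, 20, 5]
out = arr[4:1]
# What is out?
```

arr has length 5. The slice arr[4:1] resolves to an empty index range, so the result is [].

[]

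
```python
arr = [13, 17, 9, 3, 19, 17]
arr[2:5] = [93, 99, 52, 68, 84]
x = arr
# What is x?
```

arr starts as [13, 17, 9, 3, 19, 17] (length 6). The slice arr[2:5] covers indices [2, 3, 4] with values [9, 3, 19]. Replacing that slice with [93, 99, 52, 68, 84] (different length) produces [13, 17, 93, 99, 52, 68, 84, 17].

[13, 17, 93, 99, 52, 68, 84, 17]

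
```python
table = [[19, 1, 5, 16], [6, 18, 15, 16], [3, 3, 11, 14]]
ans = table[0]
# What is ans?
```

table has 3 rows. Row 0 is [19, 1, 5, 16].

[19, 1, 5, 16]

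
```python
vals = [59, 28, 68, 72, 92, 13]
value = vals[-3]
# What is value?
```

vals has length 6. Negative index -3 maps to positive index 6 + (-3) = 3. vals[3] = 72.

72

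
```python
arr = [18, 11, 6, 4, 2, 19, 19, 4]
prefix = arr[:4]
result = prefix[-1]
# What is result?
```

arr has length 8. The slice arr[:4] selects indices [0, 1, 2, 3] (0->18, 1->11, 2->6, 3->4), giving [18, 11, 6, 4]. So prefix = [18, 11, 6, 4]. Then prefix[-1] = 4.

4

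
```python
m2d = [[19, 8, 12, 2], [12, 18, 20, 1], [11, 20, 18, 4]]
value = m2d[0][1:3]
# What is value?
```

m2d[0] = [19, 8, 12, 2]. m2d[0] has length 4. The slice m2d[0][1:3] selects indices [1, 2] (1->8, 2->12), giving [8, 12].

[8, 12]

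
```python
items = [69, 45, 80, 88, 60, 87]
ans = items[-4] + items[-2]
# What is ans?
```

items has length 6. Negative index -4 maps to positive index 6 + (-4) = 2. items[2] = 80.
items has length 6. Negative index -2 maps to positive index 6 + (-2) = 4. items[4] = 60.
Sum: 80 + 60 = 140.

140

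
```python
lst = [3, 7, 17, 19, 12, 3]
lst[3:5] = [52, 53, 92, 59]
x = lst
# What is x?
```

lst starts as [3, 7, 17, 19, 12, 3] (length 6). The slice lst[3:5] covers indices [3, 4] with values [19, 12]. Replacing that slice with [52, 53, 92, 59] (different length) produces [3, 7, 17, 52, 53, 92, 59, 3].

[3, 7, 17, 52, 53, 92, 59, 3]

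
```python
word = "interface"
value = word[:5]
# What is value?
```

word has length 9. The slice word[:5] selects indices [0, 1, 2, 3, 4] (0->'i', 1->'n', 2->'t', 3->'e', 4->'r'), giving 'inter'.

'inter'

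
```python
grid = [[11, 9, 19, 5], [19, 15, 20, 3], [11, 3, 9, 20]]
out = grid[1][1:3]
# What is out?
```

grid[1] = [19, 15, 20, 3]. grid[1] has length 4. The slice grid[1][1:3] selects indices [1, 2] (1->15, 2->20), giving [15, 20].

[15, 20]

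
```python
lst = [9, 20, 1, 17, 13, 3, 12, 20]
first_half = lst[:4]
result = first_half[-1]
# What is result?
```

lst has length 8. The slice lst[:4] selects indices [0, 1, 2, 3] (0->9, 1->20, 2->1, 3->17), giving [9, 20, 1, 17]. So first_half = [9, 20, 1, 17]. Then first_half[-1] = 17.

17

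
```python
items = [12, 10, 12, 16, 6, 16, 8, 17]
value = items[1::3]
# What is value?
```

items has length 8. The slice items[1::3] selects indices [1, 4, 7] (1->10, 4->6, 7->17), giving [10, 6, 17].

[10, 6, 17]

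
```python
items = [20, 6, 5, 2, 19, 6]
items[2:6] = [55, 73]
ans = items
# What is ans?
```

items starts as [20, 6, 5, 2, 19, 6] (length 6). The slice items[2:6] covers indices [2, 3, 4, 5] with values [5, 2, 19, 6]. Replacing that slice with [55, 73] (different length) produces [20, 6, 55, 73].

[20, 6, 55, 73]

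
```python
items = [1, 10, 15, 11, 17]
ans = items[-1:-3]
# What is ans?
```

items has length 5. The slice items[-1:-3] resolves to an empty index range, so the result is [].

[]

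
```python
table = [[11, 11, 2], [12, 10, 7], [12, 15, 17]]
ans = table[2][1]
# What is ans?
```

table[2] = [12, 15, 17]. Taking column 1 of that row yields 15.

15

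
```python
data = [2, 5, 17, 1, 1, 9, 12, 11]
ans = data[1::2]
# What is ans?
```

data has length 8. The slice data[1::2] selects indices [1, 3, 5, 7] (1->5, 3->1, 5->9, 7->11), giving [5, 1, 9, 11].

[5, 1, 9, 11]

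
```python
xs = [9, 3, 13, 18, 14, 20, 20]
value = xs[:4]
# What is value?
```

xs has length 7. The slice xs[:4] selects indices [0, 1, 2, 3] (0->9, 1->3, 2->13, 3->18), giving [9, 3, 13, 18].

[9, 3, 13, 18]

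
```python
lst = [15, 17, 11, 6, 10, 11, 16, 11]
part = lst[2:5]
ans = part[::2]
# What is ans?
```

lst has length 8. The slice lst[2:5] selects indices [2, 3, 4] (2->11, 3->6, 4->10), giving [11, 6, 10]. So part = [11, 6, 10]. part has length 3. The slice part[::2] selects indices [0, 2] (0->11, 2->10), giving [11, 10].

[11, 10]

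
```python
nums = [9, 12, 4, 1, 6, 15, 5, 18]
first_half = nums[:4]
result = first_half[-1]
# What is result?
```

nums has length 8. The slice nums[:4] selects indices [0, 1, 2, 3] (0->9, 1->12, 2->4, 3->1), giving [9, 12, 4, 1]. So first_half = [9, 12, 4, 1]. Then first_half[-1] = 1.

1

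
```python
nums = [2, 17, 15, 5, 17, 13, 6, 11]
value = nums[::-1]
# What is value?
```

nums has length 8. The slice nums[::-1] selects indices [7, 6, 5, 4, 3, 2, 1, 0] (7->11, 6->6, 5->13, 4->17, 3->5, 2->15, 1->17, 0->2), giving [11, 6, 13, 17, 5, 15, 17, 2].

[11, 6, 13, 17, 5, 15, 17, 2]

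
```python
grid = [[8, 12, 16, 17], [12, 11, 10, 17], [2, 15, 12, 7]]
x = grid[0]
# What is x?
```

grid has 3 rows. Row 0 is [8, 12, 16, 17].

[8, 12, 16, 17]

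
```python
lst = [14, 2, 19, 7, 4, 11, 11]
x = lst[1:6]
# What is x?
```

lst has length 7. The slice lst[1:6] selects indices [1, 2, 3, 4, 5] (1->2, 2->19, 3->7, 4->4, 5->11), giving [2, 19, 7, 4, 11].

[2, 19, 7, 4, 11]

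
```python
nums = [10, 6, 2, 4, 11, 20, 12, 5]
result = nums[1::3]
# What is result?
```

nums has length 8. The slice nums[1::3] selects indices [1, 4, 7] (1->6, 4->11, 7->5), giving [6, 11, 5].

[6, 11, 5]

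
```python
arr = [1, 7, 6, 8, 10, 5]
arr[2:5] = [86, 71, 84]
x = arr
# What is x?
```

arr starts as [1, 7, 6, 8, 10, 5] (length 6). The slice arr[2:5] covers indices [2, 3, 4] with values [6, 8, 10]. Replacing that slice with [86, 71, 84] (same length) produces [1, 7, 86, 71, 84, 5].

[1, 7, 86, 71, 84, 5]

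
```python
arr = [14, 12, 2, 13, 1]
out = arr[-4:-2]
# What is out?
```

arr has length 5. The slice arr[-4:-2] selects indices [1, 2] (1->12, 2->2), giving [12, 2].

[12, 2]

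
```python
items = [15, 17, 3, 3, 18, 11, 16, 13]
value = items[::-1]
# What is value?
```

items has length 8. The slice items[::-1] selects indices [7, 6, 5, 4, 3, 2, 1, 0] (7->13, 6->16, 5->11, 4->18, 3->3, 2->3, 1->17, 0->15), giving [13, 16, 11, 18, 3, 3, 17, 15].

[13, 16, 11, 18, 3, 3, 17, 15]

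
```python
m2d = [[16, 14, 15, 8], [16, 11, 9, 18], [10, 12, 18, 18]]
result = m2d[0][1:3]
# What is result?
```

m2d[0] = [16, 14, 15, 8]. m2d[0] has length 4. The slice m2d[0][1:3] selects indices [1, 2] (1->14, 2->15), giving [14, 15].

[14, 15]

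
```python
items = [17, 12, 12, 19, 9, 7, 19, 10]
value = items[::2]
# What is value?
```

items has length 8. The slice items[::2] selects indices [0, 2, 4, 6] (0->17, 2->12, 4->9, 6->19), giving [17, 12, 9, 19].

[17, 12, 9, 19]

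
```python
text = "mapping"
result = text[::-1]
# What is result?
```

text has length 7. The slice text[::-1] selects indices [6, 5, 4, 3, 2, 1, 0] (6->'g', 5->'n', 4->'i', 3->'p', 2->'p', 1->'a', 0->'m'), giving 'gnippam'.

'gnippam'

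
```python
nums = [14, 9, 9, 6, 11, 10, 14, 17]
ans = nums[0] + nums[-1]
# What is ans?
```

nums has length 8. nums[0] = 14.
nums has length 8. Negative index -1 maps to positive index 8 + (-1) = 7. nums[7] = 17.
Sum: 14 + 17 = 31.

31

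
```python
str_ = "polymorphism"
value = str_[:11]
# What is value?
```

str_ has length 12. The slice str_[:11] selects indices [0, 1, 2, 3, 4, 5, 6, 7, 8, 9, 10] (0->'p', 1->'o', 2->'l', 3->'y', 4->'m', 5->'o', 6->'r', 7->'p', 8->'h', 9->'i', 10->'s'), giving 'polymorphis'.

'polymorphis'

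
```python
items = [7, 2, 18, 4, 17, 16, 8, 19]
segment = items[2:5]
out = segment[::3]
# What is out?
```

items has length 8. The slice items[2:5] selects indices [2, 3, 4] (2->18, 3->4, 4->17), giving [18, 4, 17]. So segment = [18, 4, 17]. segment has length 3. The slice segment[::3] selects indices [0] (0->18), giving [18].

[18]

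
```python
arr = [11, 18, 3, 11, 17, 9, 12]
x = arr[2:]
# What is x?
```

arr has length 7. The slice arr[2:] selects indices [2, 3, 4, 5, 6] (2->3, 3->11, 4->17, 5->9, 6->12), giving [3, 11, 17, 9, 12].

[3, 11, 17, 9, 12]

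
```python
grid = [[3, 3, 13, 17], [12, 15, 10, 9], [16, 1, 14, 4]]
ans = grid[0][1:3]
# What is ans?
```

grid[0] = [3, 3, 13, 17]. grid[0] has length 4. The slice grid[0][1:3] selects indices [1, 2] (1->3, 2->13), giving [3, 13].

[3, 13]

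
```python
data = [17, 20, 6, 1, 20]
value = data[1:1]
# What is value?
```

data has length 5. The slice data[1:1] resolves to an empty index range, so the result is [].

[]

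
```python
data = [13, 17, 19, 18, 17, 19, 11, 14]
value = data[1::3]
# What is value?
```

data has length 8. The slice data[1::3] selects indices [1, 4, 7] (1->17, 4->17, 7->14), giving [17, 17, 14].

[17, 17, 14]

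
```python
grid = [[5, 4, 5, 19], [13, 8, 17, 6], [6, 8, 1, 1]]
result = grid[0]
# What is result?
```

grid has 3 rows. Row 0 is [5, 4, 5, 19].

[5, 4, 5, 19]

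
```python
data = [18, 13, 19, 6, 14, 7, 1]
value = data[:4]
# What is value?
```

data has length 7. The slice data[:4] selects indices [0, 1, 2, 3] (0->18, 1->13, 2->19, 3->6), giving [18, 13, 19, 6].

[18, 13, 19, 6]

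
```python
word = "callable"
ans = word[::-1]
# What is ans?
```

word has length 8. The slice word[::-1] selects indices [7, 6, 5, 4, 3, 2, 1, 0] (7->'e', 6->'l', 5->'b', 4->'a', 3->'l', 2->'l', 1->'a', 0->'c'), giving 'elballac'.

'elballac'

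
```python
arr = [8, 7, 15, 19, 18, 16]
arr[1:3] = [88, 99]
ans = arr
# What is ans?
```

arr starts as [8, 7, 15, 19, 18, 16] (length 6). The slice arr[1:3] covers indices [1, 2] with values [7, 15]. Replacing that slice with [88, 99] (same length) produces [8, 88, 99, 19, 18, 16].

[8, 88, 99, 19, 18, 16]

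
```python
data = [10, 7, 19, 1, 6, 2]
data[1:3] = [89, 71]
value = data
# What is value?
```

data starts as [10, 7, 19, 1, 6, 2] (length 6). The slice data[1:3] covers indices [1, 2] with values [7, 19]. Replacing that slice with [89, 71] (same length) produces [10, 89, 71, 1, 6, 2].

[10, 89, 71, 1, 6, 2]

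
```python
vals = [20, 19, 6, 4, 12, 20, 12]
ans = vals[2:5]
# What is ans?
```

vals has length 7. The slice vals[2:5] selects indices [2, 3, 4] (2->6, 3->4, 4->12), giving [6, 4, 12].

[6, 4, 12]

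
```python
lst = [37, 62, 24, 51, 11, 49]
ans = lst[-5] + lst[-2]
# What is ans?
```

lst has length 6. Negative index -5 maps to positive index 6 + (-5) = 1. lst[1] = 62.
lst has length 6. Negative index -2 maps to positive index 6 + (-2) = 4. lst[4] = 11.
Sum: 62 + 11 = 73.

73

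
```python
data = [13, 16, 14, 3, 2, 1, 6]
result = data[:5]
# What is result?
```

data has length 7. The slice data[:5] selects indices [0, 1, 2, 3, 4] (0->13, 1->16, 2->14, 3->3, 4->2), giving [13, 16, 14, 3, 2].

[13, 16, 14, 3, 2]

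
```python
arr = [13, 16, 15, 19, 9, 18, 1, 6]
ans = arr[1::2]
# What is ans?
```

arr has length 8. The slice arr[1::2] selects indices [1, 3, 5, 7] (1->16, 3->19, 5->18, 7->6), giving [16, 19, 18, 6].

[16, 19, 18, 6]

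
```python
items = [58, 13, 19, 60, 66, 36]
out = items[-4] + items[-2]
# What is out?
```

items has length 6. Negative index -4 maps to positive index 6 + (-4) = 2. items[2] = 19.
items has length 6. Negative index -2 maps to positive index 6 + (-2) = 4. items[4] = 66.
Sum: 19 + 66 = 85.

85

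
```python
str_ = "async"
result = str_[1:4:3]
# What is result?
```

str_ has length 5. The slice str_[1:4:3] selects indices [1] (1->'s'), giving 's'.

's'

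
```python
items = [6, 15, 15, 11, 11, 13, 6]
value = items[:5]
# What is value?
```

items has length 7. The slice items[:5] selects indices [0, 1, 2, 3, 4] (0->6, 1->15, 2->15, 3->11, 4->11), giving [6, 15, 15, 11, 11].

[6, 15, 15, 11, 11]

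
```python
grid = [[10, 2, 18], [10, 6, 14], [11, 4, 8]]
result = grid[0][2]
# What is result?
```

grid[0] = [10, 2, 18]. Taking column 2 of that row yields 18.

18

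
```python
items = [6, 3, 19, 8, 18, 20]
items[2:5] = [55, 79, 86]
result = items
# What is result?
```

items starts as [6, 3, 19, 8, 18, 20] (length 6). The slice items[2:5] covers indices [2, 3, 4] with values [19, 8, 18]. Replacing that slice with [55, 79, 86] (same length) produces [6, 3, 55, 79, 86, 20].

[6, 3, 55, 79, 86, 20]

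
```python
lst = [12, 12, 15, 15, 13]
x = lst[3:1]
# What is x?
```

lst has length 5. The slice lst[3:1] resolves to an empty index range, so the result is [].

[]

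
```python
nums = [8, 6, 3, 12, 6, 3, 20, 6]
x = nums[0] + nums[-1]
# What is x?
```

nums has length 8. nums[0] = 8.
nums has length 8. Negative index -1 maps to positive index 8 + (-1) = 7. nums[7] = 6.
Sum: 8 + 6 = 14.

14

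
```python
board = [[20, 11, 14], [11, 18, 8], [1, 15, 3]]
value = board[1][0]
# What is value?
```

board[1] = [11, 18, 8]. Taking column 0 of that row yields 11.

11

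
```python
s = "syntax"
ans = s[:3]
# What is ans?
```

s has length 6. The slice s[:3] selects indices [0, 1, 2] (0->'s', 1->'y', 2->'n'), giving 'syn'.

'syn'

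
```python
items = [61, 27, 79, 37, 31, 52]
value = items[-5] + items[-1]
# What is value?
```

items has length 6. Negative index -5 maps to positive index 6 + (-5) = 1. items[1] = 27.
items has length 6. Negative index -1 maps to positive index 6 + (-1) = 5. items[5] = 52.
Sum: 27 + 52 = 79.

79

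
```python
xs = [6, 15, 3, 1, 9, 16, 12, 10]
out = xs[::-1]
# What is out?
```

xs has length 8. The slice xs[::-1] selects indices [7, 6, 5, 4, 3, 2, 1, 0] (7->10, 6->12, 5->16, 4->9, 3->1, 2->3, 1->15, 0->6), giving [10, 12, 16, 9, 1, 3, 15, 6].

[10, 12, 16, 9, 1, 3, 15, 6]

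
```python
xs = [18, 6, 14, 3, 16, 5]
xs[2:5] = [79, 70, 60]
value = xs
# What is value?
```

xs starts as [18, 6, 14, 3, 16, 5] (length 6). The slice xs[2:5] covers indices [2, 3, 4] with values [14, 3, 16]. Replacing that slice with [79, 70, 60] (same length) produces [18, 6, 79, 70, 60, 5].

[18, 6, 79, 70, 60, 5]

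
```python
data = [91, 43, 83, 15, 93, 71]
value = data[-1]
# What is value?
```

data has length 6. Negative index -1 maps to positive index 6 + (-1) = 5. data[5] = 71.

71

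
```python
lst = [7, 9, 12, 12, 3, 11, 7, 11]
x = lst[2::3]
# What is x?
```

lst has length 8. The slice lst[2::3] selects indices [2, 5] (2->12, 5->11), giving [12, 11].

[12, 11]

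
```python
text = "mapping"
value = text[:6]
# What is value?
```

text has length 7. The slice text[:6] selects indices [0, 1, 2, 3, 4, 5] (0->'m', 1->'a', 2->'p', 3->'p', 4->'i', 5->'n'), giving 'mappin'.

'mappin'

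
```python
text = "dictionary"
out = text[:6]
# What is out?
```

text has length 10. The slice text[:6] selects indices [0, 1, 2, 3, 4, 5] (0->'d', 1->'i', 2->'c', 3->'t', 4->'i', 5->'o'), giving 'dictio'.

'dictio'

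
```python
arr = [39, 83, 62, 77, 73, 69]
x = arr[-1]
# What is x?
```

arr has length 6. Negative index -1 maps to positive index 6 + (-1) = 5. arr[5] = 69.

69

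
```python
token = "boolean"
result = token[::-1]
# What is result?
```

token has length 7. The slice token[::-1] selects indices [6, 5, 4, 3, 2, 1, 0] (6->'n', 5->'a', 4->'e', 3->'l', 2->'o', 1->'o', 0->'b'), giving 'naeloob'.

'naeloob'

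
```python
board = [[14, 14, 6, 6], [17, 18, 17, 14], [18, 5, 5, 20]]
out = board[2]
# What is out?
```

board has 3 rows. Row 2 is [18, 5, 5, 20].

[18, 5, 5, 20]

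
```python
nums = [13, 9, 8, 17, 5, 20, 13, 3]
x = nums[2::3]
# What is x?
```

nums has length 8. The slice nums[2::3] selects indices [2, 5] (2->8, 5->20), giving [8, 20].

[8, 20]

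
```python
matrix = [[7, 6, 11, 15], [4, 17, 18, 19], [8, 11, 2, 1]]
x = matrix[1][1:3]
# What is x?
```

matrix[1] = [4, 17, 18, 19]. matrix[1] has length 4. The slice matrix[1][1:3] selects indices [1, 2] (1->17, 2->18), giving [17, 18].

[17, 18]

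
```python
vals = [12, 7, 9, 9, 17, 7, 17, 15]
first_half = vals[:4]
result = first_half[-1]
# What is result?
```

vals has length 8. The slice vals[:4] selects indices [0, 1, 2, 3] (0->12, 1->7, 2->9, 3->9), giving [12, 7, 9, 9]. So first_half = [12, 7, 9, 9]. Then first_half[-1] = 9.

9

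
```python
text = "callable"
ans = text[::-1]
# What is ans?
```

text has length 8. The slice text[::-1] selects indices [7, 6, 5, 4, 3, 2, 1, 0] (7->'e', 6->'l', 5->'b', 4->'a', 3->'l', 2->'l', 1->'a', 0->'c'), giving 'elballac'.

'elballac'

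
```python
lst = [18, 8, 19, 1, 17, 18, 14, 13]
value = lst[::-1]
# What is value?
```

lst has length 8. The slice lst[::-1] selects indices [7, 6, 5, 4, 3, 2, 1, 0] (7->13, 6->14, 5->18, 4->17, 3->1, 2->19, 1->8, 0->18), giving [13, 14, 18, 17, 1, 19, 8, 18].

[13, 14, 18, 17, 1, 19, 8, 18]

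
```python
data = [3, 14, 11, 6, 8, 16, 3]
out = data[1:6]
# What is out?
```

data has length 7. The slice data[1:6] selects indices [1, 2, 3, 4, 5] (1->14, 2->11, 3->6, 4->8, 5->16), giving [14, 11, 6, 8, 16].

[14, 11, 6, 8, 16]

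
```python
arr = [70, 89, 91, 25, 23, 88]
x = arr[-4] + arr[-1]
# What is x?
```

arr has length 6. Negative index -4 maps to positive index 6 + (-4) = 2. arr[2] = 91.
arr has length 6. Negative index -1 maps to positive index 6 + (-1) = 5. arr[5] = 88.
Sum: 91 + 88 = 179.

179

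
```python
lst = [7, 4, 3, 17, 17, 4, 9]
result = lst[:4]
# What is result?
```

lst has length 7. The slice lst[:4] selects indices [0, 1, 2, 3] (0->7, 1->4, 2->3, 3->17), giving [7, 4, 3, 17].

[7, 4, 3, 17]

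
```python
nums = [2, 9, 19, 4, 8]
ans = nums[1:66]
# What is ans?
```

nums has length 5. The slice nums[1:66] selects indices [1, 2, 3, 4] (1->9, 2->19, 3->4, 4->8), giving [9, 19, 4, 8].

[9, 19, 4, 8]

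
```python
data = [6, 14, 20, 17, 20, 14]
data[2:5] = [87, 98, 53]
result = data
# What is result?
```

data starts as [6, 14, 20, 17, 20, 14] (length 6). The slice data[2:5] covers indices [2, 3, 4] with values [20, 17, 20]. Replacing that slice with [87, 98, 53] (same length) produces [6, 14, 87, 98, 53, 14].

[6, 14, 87, 98, 53, 14]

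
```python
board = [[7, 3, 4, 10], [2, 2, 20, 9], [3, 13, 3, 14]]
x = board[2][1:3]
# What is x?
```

board[2] = [3, 13, 3, 14]. board[2] has length 4. The slice board[2][1:3] selects indices [1, 2] (1->13, 2->3), giving [13, 3].

[13, 3]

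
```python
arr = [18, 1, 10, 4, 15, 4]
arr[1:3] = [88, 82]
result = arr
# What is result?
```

arr starts as [18, 1, 10, 4, 15, 4] (length 6). The slice arr[1:3] covers indices [1, 2] with values [1, 10]. Replacing that slice with [88, 82] (same length) produces [18, 88, 82, 4, 15, 4].

[18, 88, 82, 4, 15, 4]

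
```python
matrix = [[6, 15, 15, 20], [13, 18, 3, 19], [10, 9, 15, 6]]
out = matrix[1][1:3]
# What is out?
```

matrix[1] = [13, 18, 3, 19]. matrix[1] has length 4. The slice matrix[1][1:3] selects indices [1, 2] (1->18, 2->3), giving [18, 3].

[18, 3]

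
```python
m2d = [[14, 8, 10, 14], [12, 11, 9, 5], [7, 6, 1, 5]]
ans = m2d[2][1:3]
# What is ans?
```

m2d[2] = [7, 6, 1, 5]. m2d[2] has length 4. The slice m2d[2][1:3] selects indices [1, 2] (1->6, 2->1), giving [6, 1].

[6, 1]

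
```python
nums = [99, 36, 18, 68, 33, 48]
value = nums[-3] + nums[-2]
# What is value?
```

nums has length 6. Negative index -3 maps to positive index 6 + (-3) = 3. nums[3] = 68.
nums has length 6. Negative index -2 maps to positive index 6 + (-2) = 4. nums[4] = 33.
Sum: 68 + 33 = 101.

101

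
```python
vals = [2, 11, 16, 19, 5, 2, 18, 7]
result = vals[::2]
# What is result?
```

vals has length 8. The slice vals[::2] selects indices [0, 2, 4, 6] (0->2, 2->16, 4->5, 6->18), giving [2, 16, 5, 18].

[2, 16, 5, 18]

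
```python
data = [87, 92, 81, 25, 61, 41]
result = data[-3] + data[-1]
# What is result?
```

data has length 6. Negative index -3 maps to positive index 6 + (-3) = 3. data[3] = 25.
data has length 6. Negative index -1 maps to positive index 6 + (-1) = 5. data[5] = 41.
Sum: 25 + 41 = 66.

66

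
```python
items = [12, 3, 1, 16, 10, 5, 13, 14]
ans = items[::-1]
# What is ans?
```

items has length 8. The slice items[::-1] selects indices [7, 6, 5, 4, 3, 2, 1, 0] (7->14, 6->13, 5->5, 4->10, 3->16, 2->1, 1->3, 0->12), giving [14, 13, 5, 10, 16, 1, 3, 12].

[14, 13, 5, 10, 16, 1, 3, 12]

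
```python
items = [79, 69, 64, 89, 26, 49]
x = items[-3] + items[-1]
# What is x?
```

items has length 6. Negative index -3 maps to positive index 6 + (-3) = 3. items[3] = 89.
items has length 6. Negative index -1 maps to positive index 6 + (-1) = 5. items[5] = 49.
Sum: 89 + 49 = 138.

138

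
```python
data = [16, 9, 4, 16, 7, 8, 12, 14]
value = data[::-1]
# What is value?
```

data has length 8. The slice data[::-1] selects indices [7, 6, 5, 4, 3, 2, 1, 0] (7->14, 6->12, 5->8, 4->7, 3->16, 2->4, 1->9, 0->16), giving [14, 12, 8, 7, 16, 4, 9, 16].

[14, 12, 8, 7, 16, 4, 9, 16]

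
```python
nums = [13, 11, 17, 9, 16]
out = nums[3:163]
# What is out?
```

nums has length 5. The slice nums[3:163] selects indices [3, 4] (3->9, 4->16), giving [9, 16].

[9, 16]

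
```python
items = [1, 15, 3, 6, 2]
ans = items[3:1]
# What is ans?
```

items has length 5. The slice items[3:1] resolves to an empty index range, so the result is [].

[]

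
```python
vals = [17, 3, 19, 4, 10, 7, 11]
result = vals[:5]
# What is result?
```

vals has length 7. The slice vals[:5] selects indices [0, 1, 2, 3, 4] (0->17, 1->3, 2->19, 3->4, 4->10), giving [17, 3, 19, 4, 10].

[17, 3, 19, 4, 10]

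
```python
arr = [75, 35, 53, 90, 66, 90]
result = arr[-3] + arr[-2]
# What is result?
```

arr has length 6. Negative index -3 maps to positive index 6 + (-3) = 3. arr[3] = 90.
arr has length 6. Negative index -2 maps to positive index 6 + (-2) = 4. arr[4] = 66.
Sum: 90 + 66 = 156.

156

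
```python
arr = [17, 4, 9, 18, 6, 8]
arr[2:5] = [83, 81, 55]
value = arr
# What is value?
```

arr starts as [17, 4, 9, 18, 6, 8] (length 6). The slice arr[2:5] covers indices [2, 3, 4] with values [9, 18, 6]. Replacing that slice with [83, 81, 55] (same length) produces [17, 4, 83, 81, 55, 8].

[17, 4, 83, 81, 55, 8]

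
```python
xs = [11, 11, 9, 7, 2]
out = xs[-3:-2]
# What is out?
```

xs has length 5. The slice xs[-3:-2] selects indices [2] (2->9), giving [9].

[9]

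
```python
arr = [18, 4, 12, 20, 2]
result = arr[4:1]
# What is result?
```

arr has length 5. The slice arr[4:1] resolves to an empty index range, so the result is [].

[]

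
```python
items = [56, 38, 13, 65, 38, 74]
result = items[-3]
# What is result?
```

items has length 6. Negative index -3 maps to positive index 6 + (-3) = 3. items[3] = 65.

65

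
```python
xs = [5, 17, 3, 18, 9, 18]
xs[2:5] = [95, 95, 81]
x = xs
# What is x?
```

xs starts as [5, 17, 3, 18, 9, 18] (length 6). The slice xs[2:5] covers indices [2, 3, 4] with values [3, 18, 9]. Replacing that slice with [95, 95, 81] (same length) produces [5, 17, 95, 95, 81, 18].

[5, 17, 95, 95, 81, 18]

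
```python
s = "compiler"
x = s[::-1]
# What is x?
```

s has length 8. The slice s[::-1] selects indices [7, 6, 5, 4, 3, 2, 1, 0] (7->'r', 6->'e', 5->'l', 4->'i', 3->'p', 2->'m', 1->'o', 0->'c'), giving 'relipmoc'.

'relipmoc'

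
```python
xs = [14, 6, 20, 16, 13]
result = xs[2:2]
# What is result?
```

xs has length 5. The slice xs[2:2] resolves to an empty index range, so the result is [].

[]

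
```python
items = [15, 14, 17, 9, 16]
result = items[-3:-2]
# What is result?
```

items has length 5. The slice items[-3:-2] selects indices [2] (2->17), giving [17].

[17]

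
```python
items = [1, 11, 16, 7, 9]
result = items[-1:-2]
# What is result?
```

items has length 5. The slice items[-1:-2] resolves to an empty index range, so the result is [].

[]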